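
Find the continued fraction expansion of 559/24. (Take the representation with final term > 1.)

559 = 23·24 + 7
24 = 3·7 + 3
7 = 2·3 + 1
3 = 3·1 + 0  (stop)
So 559/24 = [23; 3, 2, 3].

[23; 3, 2, 3]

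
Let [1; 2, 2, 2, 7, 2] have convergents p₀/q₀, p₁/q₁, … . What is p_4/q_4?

126/89

Using pₖ = aₖpₖ₋₁ + pₖ₋₂, qₖ = aₖqₖ₋₁ + qₖ₋₂ (with p₋₁=1, p₋₂=0, q₋₁=0, q₋₂=1):
  k=0: a=1, p=1, q=1
  k=1: a=2, p=3, q=2
  k=2: a=2, p=7, q=5
  k=3: a=2, p=17, q=12
  k=4: a=7, p=126, q=89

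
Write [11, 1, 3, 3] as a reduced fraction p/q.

153/13

Fold from the inside: start with 3/1.
  3 + 1/3 = 10/3
  1 + 3/10 = 13/10
  11 + 10/13 = 153/13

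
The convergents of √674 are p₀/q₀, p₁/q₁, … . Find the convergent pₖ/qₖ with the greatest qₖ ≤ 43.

√674 = [25; 1, 24, 1, 50, …] (period length 4).
Convergents:
  p_0/q_0 = 25/1
  p_1/q_1 = 26/1
  p_2/q_2 = 649/25
  p_3/q_3 = 675/26
  p_4/q_4 = 34399/1325
q_3 = 26 ≤ 43 < 1325 = q_4, so the answer is 675/26.

675/26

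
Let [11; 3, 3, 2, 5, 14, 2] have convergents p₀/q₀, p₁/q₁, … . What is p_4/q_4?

1413/125

Using pₖ = aₖpₖ₋₁ + pₖ₋₂, qₖ = aₖqₖ₋₁ + qₖ₋₂ (with p₋₁=1, p₋₂=0, q₋₁=0, q₋₂=1):
  k=0: a=11, p=11, q=1
  k=1: a=3, p=34, q=3
  k=2: a=3, p=113, q=10
  k=3: a=2, p=260, q=23
  k=4: a=5, p=1413, q=125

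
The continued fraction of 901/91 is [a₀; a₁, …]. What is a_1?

901 = 9·91 + 82   →  a_0 = 9
91 = 1·82 + 9   →  a_1 = 1

1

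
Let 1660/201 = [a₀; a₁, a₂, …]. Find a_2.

1660 = 8·201 + 52   →  a_0 = 8
201 = 3·52 + 45   →  a_1 = 3
52 = 1·45 + 7   →  a_2 = 1

1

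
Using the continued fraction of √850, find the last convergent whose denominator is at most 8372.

√850 = [29; 6, 2, 6, 58, …] (period length 4).
Convergents:
  p_0/q_0 = 29/1
  p_1/q_1 = 175/6
  p_2/q_2 = 379/13
  p_3/q_3 = 2449/84
  p_4/q_4 = 142421/4885
  p_5/q_5 = 856975/29394
q_4 = 4885 ≤ 8372 < 29394 = q_5, so the answer is 142421/4885.

142421/4885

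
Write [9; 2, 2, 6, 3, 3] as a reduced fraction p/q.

Using pₖ = aₖpₖ₋₁ + pₖ₋₂ and qₖ = aₖqₖ₋₁ + qₖ₋₂:
  k=0: a=9, p=9, q=1
  k=1: a=2, p=19, q=2
  k=2: a=2, p=47, q=5
  k=3: a=6, p=301, q=32
  k=4: a=3, p=950, q=101
  k=5: a=3, p=3151, q=335

3151/335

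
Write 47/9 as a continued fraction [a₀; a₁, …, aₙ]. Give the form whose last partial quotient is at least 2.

[5; 4, 2]

47 = 5·9 + 2
9 = 4·2 + 1
2 = 2·1 + 0  (stop)
So 47/9 = [5; 4, 2].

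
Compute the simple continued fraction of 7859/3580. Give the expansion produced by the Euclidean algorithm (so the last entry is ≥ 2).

[2; 5, 8, 4, 2, 9]

7859 = 2·3580 + 699
3580 = 5·699 + 85
699 = 8·85 + 19
85 = 4·19 + 9
19 = 2·9 + 1
9 = 9·1 + 0  (stop)
So 7859/3580 = [2; 5, 8, 4, 2, 9].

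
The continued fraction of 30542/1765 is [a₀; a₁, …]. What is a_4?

30542 = 17·1765 + 537   →  a_0 = 17
1765 = 3·537 + 154   →  a_1 = 3
537 = 3·154 + 75   →  a_2 = 3
154 = 2·75 + 4   →  a_3 = 2
75 = 18·4 + 3   →  a_4 = 18

18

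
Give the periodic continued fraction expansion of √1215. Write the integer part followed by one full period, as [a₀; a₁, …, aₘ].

a₀ = ⌊√1215⌋ = 34.
With m₀=0, d₀=1 and mₖ₊₁ = dₖaₖ − mₖ, dₖ₊₁ = (n − mₖ₊₁²)/dₖ, aₖ₊₁ = ⌊(a₀+mₖ₊₁)/dₖ₊₁⌋:
  k=1: m=34, d=59, a=1
  k=2: m=25, d=10, a=5
  k=3: m=25, d=59, a=1
  k=4: m=34, d=1, a=68
d=1 and a=2a₀=68 at k=4, so the next step gives (m, d) = (34, 59) again — its k=1 value — and the period has length 4.

[34; 1, 5, 1, 68]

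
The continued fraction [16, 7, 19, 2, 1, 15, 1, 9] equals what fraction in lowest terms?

1094108/67781

Using pₖ = aₖpₖ₋₁ + pₖ₋₂ and qₖ = aₖqₖ₋₁ + qₖ₋₂:
  k=0: a=16, p=16, q=1
  k=1: a=7, p=113, q=7
  k=2: a=19, p=2163, q=134
  k=3: a=2, p=4439, q=275
  k=4: a=1, p=6602, q=409
  k=5: a=15, p=103469, q=6410
  k=6: a=1, p=110071, q=6819
  k=7: a=9, p=1094108, q=67781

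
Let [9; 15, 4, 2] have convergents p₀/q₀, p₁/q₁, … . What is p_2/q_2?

553/61

Using pₖ = aₖpₖ₋₁ + pₖ₋₂, qₖ = aₖqₖ₋₁ + qₖ₋₂ (with p₋₁=1, p₋₂=0, q₋₁=0, q₋₂=1):
  k=0: a=9, p=9, q=1
  k=1: a=15, p=136, q=15
  k=2: a=4, p=553, q=61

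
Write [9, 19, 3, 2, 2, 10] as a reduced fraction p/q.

Using pₖ = aₖpₖ₋₁ + pₖ₋₂ and qₖ = aₖqₖ₋₁ + qₖ₋₂:
  k=0: a=9, p=9, q=1
  k=1: a=19, p=172, q=19
  k=2: a=3, p=525, q=58
  k=3: a=2, p=1222, q=135
  k=4: a=2, p=2969, q=328
  k=5: a=10, p=30912, q=3415

30912/3415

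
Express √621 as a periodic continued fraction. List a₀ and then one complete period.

a₀ = ⌊√621⌋ = 24.
With m₀=0, d₀=1 and mₖ₊₁ = dₖaₖ − mₖ, dₖ₊₁ = (n − mₖ₊₁²)/dₖ, aₖ₊₁ = ⌊(a₀+mₖ₊₁)/dₖ₊₁⌋:
  k=1: m=24, d=45, a=1
  k=2: m=21, d=4, a=11
  k=3: m=23, d=23, a=2
  k=4: m=23, d=4, a=11
  k=5: m=21, d=45, a=1
  k=6: m=24, d=1, a=48
d=1 and a=2a₀=48 at k=6, so the next step gives (m, d) = (24, 45) again — its k=1 value — and the period has length 6.

[24; 1, 11, 2, 11, 1, 48]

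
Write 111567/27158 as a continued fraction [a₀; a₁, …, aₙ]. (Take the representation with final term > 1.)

111567 = 4*27158 + 2935
27158 = 9*2935 + 743
2935 = 3*743 + 706
743 = 1*706 + 37
706 = 19*37 + 3
37 = 12*3 + 1
3 = 3*1 + 0  (stop)
So 111567/27158 = [4; 9, 3, 1, 19, 12, 3].

[4; 9, 3, 1, 19, 12, 3]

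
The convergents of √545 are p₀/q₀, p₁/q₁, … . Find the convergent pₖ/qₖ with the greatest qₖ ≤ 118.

1961/84

√545 = [23; 2, 1, 8, 1, 2, 46, …] (period length 6).
Convergents:
  p_0/q_0 = 23/1
  p_1/q_1 = 47/2
  p_2/q_2 = 70/3
  p_3/q_3 = 607/26
  p_4/q_4 = 677/29
  p_5/q_5 = 1961/84
  p_6/q_6 = 90883/3893
q_5 = 84 ≤ 118 < 3893 = q_6, so the answer is 1961/84.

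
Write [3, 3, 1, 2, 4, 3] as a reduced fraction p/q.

Using pₖ = aₖpₖ₋₁ + pₖ₋₂ and qₖ = aₖqₖ₋₁ + qₖ₋₂:
  k=0: a=3, p=3, q=1
  k=1: a=3, p=10, q=3
  k=2: a=1, p=13, q=4
  k=3: a=2, p=36, q=11
  k=4: a=4, p=157, q=48
  k=5: a=3, p=507, q=155

507/155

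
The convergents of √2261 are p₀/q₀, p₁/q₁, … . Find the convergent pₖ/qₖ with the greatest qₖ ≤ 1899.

√2261 = [47; 1, 1, 4, 1, 1, 94, …] (period length 6).
Convergents:
  p_0/q_0 = 47/1
  p_1/q_1 = 48/1
  p_2/q_2 = 95/2
  p_3/q_3 = 428/9
  p_4/q_4 = 523/11
  p_5/q_5 = 951/20
  p_6/q_6 = 89917/1891
  p_7/q_7 = 90868/1911
q_6 = 1891 ≤ 1899 < 1911 = q_7, so the answer is 89917/1891.

89917/1891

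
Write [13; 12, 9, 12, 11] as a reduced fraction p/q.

Using pₖ = aₖpₖ₋₁ + pₖ₋₂ and qₖ = aₖqₖ₋₁ + qₖ₋₂:
  k=0: a=13, p=13, q=1
  k=1: a=12, p=157, q=12
  k=2: a=9, p=1426, q=109
  k=3: a=12, p=17269, q=1320
  k=4: a=11, p=191385, q=14629

191385/14629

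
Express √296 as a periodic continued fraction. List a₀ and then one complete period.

[17; 4, 1, 7, 1, 4, 34]

a₀ = ⌊√296⌋ = 17.
With m₀=0, d₀=1 and mₖ₊₁ = dₖaₖ − mₖ, dₖ₊₁ = (n − mₖ₊₁²)/dₖ, aₖ₊₁ = ⌊(a₀+mₖ₊₁)/dₖ₊₁⌋:
  k=1: m=17, d=7, a=4
  k=2: m=11, d=25, a=1
  k=3: m=14, d=4, a=7
  k=4: m=14, d=25, a=1
  k=5: m=11, d=7, a=4
  k=6: m=17, d=1, a=34
d=1 and a=2a₀=34 at k=6, so the next step gives (m, d) = (17, 7) again — its k=1 value — and the period has length 6.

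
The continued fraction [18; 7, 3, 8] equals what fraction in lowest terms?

3319/183

Using pₖ = aₖpₖ₋₁ + pₖ₋₂ and qₖ = aₖqₖ₋₁ + qₖ₋₂:
  k=0: a=18, p=18, q=1
  k=1: a=7, p=127, q=7
  k=2: a=3, p=399, q=22
  k=3: a=8, p=3319, q=183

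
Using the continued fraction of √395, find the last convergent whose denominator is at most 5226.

50561/2544

√395 = [19; 1, 6, 1, 38, …] (period length 4).
Convergents:
  p_0/q_0 = 19/1
  p_1/q_1 = 20/1
  p_2/q_2 = 139/7
  p_3/q_3 = 159/8
  p_4/q_4 = 6181/311
  p_5/q_5 = 6340/319
  p_6/q_6 = 44221/2225
  p_7/q_7 = 50561/2544
  p_8/q_8 = 1965539/98897
q_7 = 2544 ≤ 5226 < 98897 = q_8, so the answer is 50561/2544.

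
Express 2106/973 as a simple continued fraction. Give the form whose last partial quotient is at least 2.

[2; 6, 12, 3, 4]

2106 = 2·973 + 160
973 = 6·160 + 13
160 = 12·13 + 4
13 = 3·4 + 1
4 = 4·1 + 0  (stop)
So 2106/973 = [2; 6, 12, 3, 4].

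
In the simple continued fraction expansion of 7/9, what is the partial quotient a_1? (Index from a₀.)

7 = 0·9 + 7   →  a_0 = 0
9 = 1·7 + 2   →  a_1 = 1

1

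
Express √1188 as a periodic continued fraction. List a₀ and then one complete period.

a₀ = ⌊√1188⌋ = 34.
With m₀=0, d₀=1 and mₖ₊₁ = dₖaₖ − mₖ, dₖ₊₁ = (n − mₖ₊₁²)/dₖ, aₖ₊₁ = ⌊(a₀+mₖ₊₁)/dₖ₊₁⌋:
  k=1: m=34, d=32, a=2
  k=2: m=30, d=9, a=7
  k=3: m=33, d=11, a=6
  k=4: m=33, d=9, a=7
  k=5: m=30, d=32, a=2
  k=6: m=34, d=1, a=68
d=1 and a=2a₀=68 at k=6, so the next step gives (m, d) = (34, 32) again — its k=1 value — and the period has length 6.

[34; 2, 7, 6, 7, 2, 68]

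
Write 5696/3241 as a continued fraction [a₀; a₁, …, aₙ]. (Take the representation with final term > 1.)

[1; 1, 3, 8, 9, 1, 2, 3]

5696 = 1*3241 + 2455
3241 = 1*2455 + 786
2455 = 3*786 + 97
786 = 8*97 + 10
97 = 9*10 + 7
10 = 1*7 + 3
7 = 2*3 + 1
3 = 3*1 + 0  (stop)
So 5696/3241 = [1; 1, 3, 8, 9, 1, 2, 3].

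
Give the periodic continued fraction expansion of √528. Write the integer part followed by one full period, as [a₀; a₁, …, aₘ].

[22; 1, 44]

a₀ = ⌊√528⌋ = 22.
With m₀=0, d₀=1 and mₖ₊₁ = dₖaₖ − mₖ, dₖ₊₁ = (n − mₖ₊₁²)/dₖ, aₖ₊₁ = ⌊(a₀+mₖ₊₁)/dₖ₊₁⌋:
  k=1: m=22, d=44, a=1
  k=2: m=22, d=1, a=44
d=1 and a=2a₀=44 at k=2, so the next step gives (m, d) = (22, 44) again — its k=1 value — and the period has length 2.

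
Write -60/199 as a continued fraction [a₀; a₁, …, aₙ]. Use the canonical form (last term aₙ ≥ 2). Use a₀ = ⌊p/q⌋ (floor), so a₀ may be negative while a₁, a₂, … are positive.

-60 = -1·199 + 139
199 = 1·139 + 60
139 = 2·60 + 19
60 = 3·19 + 3
19 = 6·3 + 1
3 = 3·1 + 0  (stop)
So -60/199 = [-1; 1, 2, 3, 6, 3].

[-1; 1, 2, 3, 6, 3]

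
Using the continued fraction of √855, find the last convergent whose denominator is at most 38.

√855 = [29; 4, 6, 4, 58, …] (period length 4).
Convergents:
  p_0/q_0 = 29/1
  p_1/q_1 = 117/4
  p_2/q_2 = 731/25
  p_3/q_3 = 3041/104
q_2 = 25 ≤ 38 < 104 = q_3, so the answer is 731/25.

731/25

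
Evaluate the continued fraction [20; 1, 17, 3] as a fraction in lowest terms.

1152/55

Using pₖ = aₖpₖ₋₁ + pₖ₋₂ and qₖ = aₖqₖ₋₁ + qₖ₋₂:
  k=0: a=20, p=20, q=1
  k=1: a=1, p=21, q=1
  k=2: a=17, p=377, q=18
  k=3: a=3, p=1152, q=55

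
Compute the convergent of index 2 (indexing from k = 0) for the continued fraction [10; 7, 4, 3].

Using pₖ = aₖpₖ₋₁ + pₖ₋₂, qₖ = aₖqₖ₋₁ + qₖ₋₂ (with p₋₁=1, p₋₂=0, q₋₁=0, q₋₂=1):
  k=0: a=10, p=10, q=1
  k=1: a=7, p=71, q=7
  k=2: a=4, p=294, q=29

294/29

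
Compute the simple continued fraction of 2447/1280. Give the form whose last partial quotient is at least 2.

[1; 1, 10, 3, 18, 2]

2447 = 1×1280 + 1167
1280 = 1×1167 + 113
1167 = 10×113 + 37
113 = 3×37 + 2
37 = 18×2 + 1
2 = 2×1 + 0  (stop)
So 2447/1280 = [1; 1, 10, 3, 18, 2].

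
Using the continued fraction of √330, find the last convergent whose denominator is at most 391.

3942/217

√330 = [18; 6, 36, …] (period length 2).
Convergents:
  p_0/q_0 = 18/1
  p_1/q_1 = 109/6
  p_2/q_2 = 3942/217
  p_3/q_3 = 23761/1308
q_2 = 217 ≤ 391 < 1308 = q_3, so the answer is 3942/217.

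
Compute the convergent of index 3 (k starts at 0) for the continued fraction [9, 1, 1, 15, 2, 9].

Using pₖ = aₖpₖ₋₁ + pₖ₋₂, qₖ = aₖqₖ₋₁ + qₖ₋₂ (with p₋₁=1, p₋₂=0, q₋₁=0, q₋₂=1):
  k=0: a=9, p=9, q=1
  k=1: a=1, p=10, q=1
  k=2: a=1, p=19, q=2
  k=3: a=15, p=295, q=31

295/31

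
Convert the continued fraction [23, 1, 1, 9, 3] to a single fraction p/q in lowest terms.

1388/59

Fold from the inside: start with 3/1.
  9 + 1/3 = 28/3
  1 + 3/28 = 31/28
  1 + 28/31 = 59/31
  23 + 31/59 = 1388/59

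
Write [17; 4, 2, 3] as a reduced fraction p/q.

Fold from the inside: start with 3/1.
  2 + 1/3 = 7/3
  4 + 3/7 = 31/7
  17 + 7/31 = 534/31

534/31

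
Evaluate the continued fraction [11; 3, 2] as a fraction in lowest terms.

79/7

Using pₖ = aₖpₖ₋₁ + pₖ₋₂ and qₖ = aₖqₖ₋₁ + qₖ₋₂:
  k=0: a=11, p=11, q=1
  k=1: a=3, p=34, q=3
  k=2: a=2, p=79, q=7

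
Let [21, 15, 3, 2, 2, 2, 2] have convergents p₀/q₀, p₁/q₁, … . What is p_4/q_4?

5477/260

Using pₖ = aₖpₖ₋₁ + pₖ₋₂, qₖ = aₖqₖ₋₁ + qₖ₋₂ (with p₋₁=1, p₋₂=0, q₋₁=0, q₋₂=1):
  k=0: a=21, p=21, q=1
  k=1: a=15, p=316, q=15
  k=2: a=3, p=969, q=46
  k=3: a=2, p=2254, q=107
  k=4: a=2, p=5477, q=260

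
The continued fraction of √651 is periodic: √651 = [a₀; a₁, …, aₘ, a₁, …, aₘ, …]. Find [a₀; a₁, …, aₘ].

[25; 1, 1, 16, 1, 1, 50]

a₀ = ⌊√651⌋ = 25.
With m₀=0, d₀=1 and mₖ₊₁ = dₖaₖ − mₖ, dₖ₊₁ = (n − mₖ₊₁²)/dₖ, aₖ₊₁ = ⌊(a₀+mₖ₊₁)/dₖ₊₁⌋:
  k=1: m=25, d=26, a=1
  k=2: m=1, d=25, a=1
  k=3: m=24, d=3, a=16
  k=4: m=24, d=25, a=1
  k=5: m=1, d=26, a=1
  k=6: m=25, d=1, a=50
d=1 and a=2a₀=50 at k=6, so the next step gives (m, d) = (25, 26) again — its k=1 value — and the period has length 6.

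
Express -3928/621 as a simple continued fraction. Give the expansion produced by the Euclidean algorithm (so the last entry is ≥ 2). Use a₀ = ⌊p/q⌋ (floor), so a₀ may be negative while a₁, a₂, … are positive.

[-7; 1, 2, 13, 2, 7]

-3928 = -7×621 + 419
621 = 1×419 + 202
419 = 2×202 + 15
202 = 13×15 + 7
15 = 2×7 + 1
7 = 7×1 + 0  (stop)
So -3928/621 = [-7; 1, 2, 13, 2, 7].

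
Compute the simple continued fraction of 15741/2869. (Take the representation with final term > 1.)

15741 = 5×2869 + 1396
2869 = 2×1396 + 77
1396 = 18×77 + 10
77 = 7×10 + 7
10 = 1×7 + 3
7 = 2×3 + 1
3 = 3×1 + 0  (stop)
So 15741/2869 = [5; 2, 18, 7, 1, 2, 3].

[5; 2, 18, 7, 1, 2, 3]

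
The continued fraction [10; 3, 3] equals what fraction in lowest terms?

103/10

Using pₖ = aₖpₖ₋₁ + pₖ₋₂ and qₖ = aₖqₖ₋₁ + qₖ₋₂:
  k=0: a=10, p=10, q=1
  k=1: a=3, p=31, q=3
  k=2: a=3, p=103, q=10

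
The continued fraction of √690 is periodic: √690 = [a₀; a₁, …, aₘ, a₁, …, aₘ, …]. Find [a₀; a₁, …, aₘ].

[26; 3, 1, 2, 1, 3, 52]

a₀ = ⌊√690⌋ = 26.
With m₀=0, d₀=1 and mₖ₊₁ = dₖaₖ − mₖ, dₖ₊₁ = (n − mₖ₊₁²)/dₖ, aₖ₊₁ = ⌊(a₀+mₖ₊₁)/dₖ₊₁⌋:
  k=1: m=26, d=14, a=3
  k=2: m=16, d=31, a=1
  k=3: m=15, d=15, a=2
  k=4: m=15, d=31, a=1
  k=5: m=16, d=14, a=3
  k=6: m=26, d=1, a=52
d=1 and a=2a₀=52 at k=6, so the next step gives (m, d) = (26, 14) again — its k=1 value — and the period has length 6.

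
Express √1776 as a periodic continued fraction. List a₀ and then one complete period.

a₀ = ⌊√1776⌋ = 42.
With m₀=0, d₀=1 and mₖ₊₁ = dₖaₖ − mₖ, dₖ₊₁ = (n − mₖ₊₁²)/dₖ, aₖ₊₁ = ⌊(a₀+mₖ₊₁)/dₖ₊₁⌋:
  k=1: m=42, d=12, a=7
  k=2: m=42, d=1, a=84
d=1 and a=2a₀=84 at k=2, so the next step gives (m, d) = (42, 12) again — its k=1 value — and the period has length 2.

[42; 7, 84]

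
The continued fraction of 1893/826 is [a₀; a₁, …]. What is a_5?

1893 = 2·826 + 241   →  a_0 = 2
826 = 3·241 + 103   →  a_1 = 3
241 = 2·103 + 35   →  a_2 = 2
103 = 2·35 + 33   →  a_3 = 2
35 = 1·33 + 2   →  a_4 = 1
33 = 16·2 + 1   →  a_5 = 16

16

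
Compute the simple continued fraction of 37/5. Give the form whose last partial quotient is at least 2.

37 = 7·5 + 2
5 = 2·2 + 1
2 = 2·1 + 0  (stop)
So 37/5 = [7; 2, 2].

[7; 2, 2]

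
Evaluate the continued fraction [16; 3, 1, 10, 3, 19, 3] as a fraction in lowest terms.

Fold from the inside: start with 3/1.
  19 + 1/3 = 58/3
  3 + 3/58 = 177/58
  10 + 58/177 = 1828/177
  1 + 177/1828 = 2005/1828
  3 + 1828/2005 = 7843/2005
  16 + 2005/7843 = 127493/7843

127493/7843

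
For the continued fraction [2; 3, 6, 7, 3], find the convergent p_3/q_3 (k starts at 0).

315/136

Using pₖ = aₖpₖ₋₁ + pₖ₋₂, qₖ = aₖqₖ₋₁ + qₖ₋₂ (with p₋₁=1, p₋₂=0, q₋₁=0, q₋₂=1):
  k=0: a=2, p=2, q=1
  k=1: a=3, p=7, q=3
  k=2: a=6, p=44, q=19
  k=3: a=7, p=315, q=136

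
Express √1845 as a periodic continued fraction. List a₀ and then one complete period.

[42; 1, 20, 2, 20, 1, 84]

a₀ = ⌊√1845⌋ = 42.
With m₀=0, d₀=1 and mₖ₊₁ = dₖaₖ − mₖ, dₖ₊₁ = (n − mₖ₊₁²)/dₖ, aₖ₊₁ = ⌊(a₀+mₖ₊₁)/dₖ₊₁⌋:
  k=1: m=42, d=81, a=1
  k=2: m=39, d=4, a=20
  k=3: m=41, d=41, a=2
  k=4: m=41, d=4, a=20
  k=5: m=39, d=81, a=1
  k=6: m=42, d=1, a=84
d=1 and a=2a₀=84 at k=6, so the next step gives (m, d) = (42, 81) again — its k=1 value — and the period has length 6.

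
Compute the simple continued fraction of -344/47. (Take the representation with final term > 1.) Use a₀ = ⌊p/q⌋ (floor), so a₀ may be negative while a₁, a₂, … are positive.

-344 = -8×47 + 32
47 = 1×32 + 15
32 = 2×15 + 2
15 = 7×2 + 1
2 = 2×1 + 0  (stop)
So -344/47 = [-8; 1, 2, 7, 2].

[-8; 1, 2, 7, 2]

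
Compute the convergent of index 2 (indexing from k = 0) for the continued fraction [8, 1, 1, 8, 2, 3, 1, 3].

Using pₖ = aₖpₖ₋₁ + pₖ₋₂, qₖ = aₖqₖ₋₁ + qₖ₋₂ (with p₋₁=1, p₋₂=0, q₋₁=0, q₋₂=1):
  k=0: a=8, p=8, q=1
  k=1: a=1, p=9, q=1
  k=2: a=1, p=17, q=2

17/2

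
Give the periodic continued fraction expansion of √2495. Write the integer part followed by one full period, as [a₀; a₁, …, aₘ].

a₀ = ⌊√2495⌋ = 49.

[49; 1, 18, 1, 98]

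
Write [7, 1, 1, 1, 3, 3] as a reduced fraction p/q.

275/36

Using pₖ = aₖpₖ₋₁ + pₖ₋₂ and qₖ = aₖqₖ₋₁ + qₖ₋₂:
  k=0: a=7, p=7, q=1
  k=1: a=1, p=8, q=1
  k=2: a=1, p=15, q=2
  k=3: a=1, p=23, q=3
  k=4: a=3, p=84, q=11
  k=5: a=3, p=275, q=36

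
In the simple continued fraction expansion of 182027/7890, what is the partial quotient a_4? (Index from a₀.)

2

182027 = 23·7890 + 557   →  a_0 = 23
7890 = 14·557 + 92   →  a_1 = 14
557 = 6·92 + 5   →  a_2 = 6
92 = 18·5 + 2   →  a_3 = 18
5 = 2·2 + 1   →  a_4 = 2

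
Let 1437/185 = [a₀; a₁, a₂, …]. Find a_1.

1437 = 7·185 + 142   →  a_0 = 7
185 = 1·142 + 43   →  a_1 = 1

1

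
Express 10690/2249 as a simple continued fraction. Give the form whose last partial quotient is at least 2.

[4; 1, 3, 19, 7, 4]

10690 = 4×2249 + 1694
2249 = 1×1694 + 555
1694 = 3×555 + 29
555 = 19×29 + 4
29 = 7×4 + 1
4 = 4×1 + 0  (stop)
So 10690/2249 = [4; 1, 3, 19, 7, 4].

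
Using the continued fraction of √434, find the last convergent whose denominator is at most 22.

125/6

√434 = [20; 1, 4, 1, 40, …] (period length 4).
Convergents:
  p_0/q_0 = 20/1
  p_1/q_1 = 21/1
  p_2/q_2 = 104/5
  p_3/q_3 = 125/6
  p_4/q_4 = 5104/245
q_3 = 6 ≤ 22 < 245 = q_4, so the answer is 125/6.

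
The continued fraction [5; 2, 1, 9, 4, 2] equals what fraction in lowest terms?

Fold from the inside: start with 2/1.
  4 + 1/2 = 9/2
  9 + 2/9 = 83/9
  1 + 9/83 = 92/83
  2 + 83/92 = 267/92
  5 + 92/267 = 1427/267

1427/267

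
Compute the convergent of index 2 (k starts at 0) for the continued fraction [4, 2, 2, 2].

Using pₖ = aₖpₖ₋₁ + pₖ₋₂, qₖ = aₖqₖ₋₁ + qₖ₋₂ (with p₋₁=1, p₋₂=0, q₋₁=0, q₋₂=1):
  k=0: a=4, p=4, q=1
  k=1: a=2, p=9, q=2
  k=2: a=2, p=22, q=5

22/5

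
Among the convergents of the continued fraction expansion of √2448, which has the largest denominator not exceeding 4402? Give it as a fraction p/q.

214385/4333

√2448 = [49; 2, 10, 2, 98, …] (period length 4).
Convergents:
  p_0/q_0 = 49/1
  p_1/q_1 = 99/2
  p_2/q_2 = 1039/21
  p_3/q_3 = 2177/44
  p_4/q_4 = 214385/4333
  p_5/q_5 = 430947/8710
q_4 = 4333 ≤ 4402 < 8710 = q_5, so the answer is 214385/4333.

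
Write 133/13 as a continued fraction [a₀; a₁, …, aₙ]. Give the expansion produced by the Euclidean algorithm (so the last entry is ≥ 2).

133 = 10×13 + 3
13 = 4×3 + 1
3 = 3×1 + 0  (stop)
So 133/13 = [10; 4, 3].

[10; 4, 3]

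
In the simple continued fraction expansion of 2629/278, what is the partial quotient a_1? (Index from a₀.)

2629 = 9·278 + 127   →  a_0 = 9
278 = 2·127 + 24   →  a_1 = 2

2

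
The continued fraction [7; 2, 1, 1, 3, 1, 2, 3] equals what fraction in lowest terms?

1589/215

Fold from the inside: start with 3/1.
  2 + 1/3 = 7/3
  1 + 3/7 = 10/7
  3 + 7/10 = 37/10
  1 + 10/37 = 47/37
  1 + 37/47 = 84/47
  2 + 47/84 = 215/84
  7 + 84/215 = 1589/215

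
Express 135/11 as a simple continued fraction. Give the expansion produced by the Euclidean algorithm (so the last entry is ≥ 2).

[12; 3, 1, 2]

135 = 12*11 + 3
11 = 3*3 + 2
3 = 1*2 + 1
2 = 2*1 + 0  (stop)
So 135/11 = [12; 3, 1, 2].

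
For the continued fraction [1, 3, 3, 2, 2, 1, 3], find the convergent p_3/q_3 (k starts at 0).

Using pₖ = aₖpₖ₋₁ + pₖ₋₂, qₖ = aₖqₖ₋₁ + qₖ₋₂ (with p₋₁=1, p₋₂=0, q₋₁=0, q₋₂=1):
  k=0: a=1, p=1, q=1
  k=1: a=3, p=4, q=3
  k=2: a=3, p=13, q=10
  k=3: a=2, p=30, q=23

30/23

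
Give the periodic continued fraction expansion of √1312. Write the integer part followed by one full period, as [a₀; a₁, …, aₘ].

a₀ = ⌊√1312⌋ = 36.
With m₀=0, d₀=1 and mₖ₊₁ = dₖaₖ − mₖ, dₖ₊₁ = (n − mₖ₊₁²)/dₖ, aₖ₊₁ = ⌊(a₀+mₖ₊₁)/dₖ₊₁⌋:
  k=1: m=36, d=16, a=4
  k=2: m=28, d=33, a=1
  k=3: m=5, d=39, a=1
  k=4: m=34, d=4, a=17
  k=5: m=34, d=39, a=1
  k=6: m=5, d=33, a=1
  k=7: m=28, d=16, a=4
  k=8: m=36, d=1, a=72
d=1 and a=2a₀=72 at k=8, so the next step gives (m, d) = (36, 16) again — its k=1 value — and the period has length 8.

[36; 4, 1, 1, 17, 1, 1, 4, 72]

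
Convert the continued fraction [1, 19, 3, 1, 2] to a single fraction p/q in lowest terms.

Using pₖ = aₖpₖ₋₁ + pₖ₋₂ and qₖ = aₖqₖ₋₁ + qₖ₋₂:
  k=0: a=1, p=1, q=1
  k=1: a=19, p=20, q=19
  k=2: a=3, p=61, q=58
  k=3: a=1, p=81, q=77
  k=4: a=2, p=223, q=212

223/212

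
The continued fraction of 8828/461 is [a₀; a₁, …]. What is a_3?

2

8828 = 19·461 + 69   →  a_0 = 19
461 = 6·69 + 47   →  a_1 = 6
69 = 1·47 + 22   →  a_2 = 1
47 = 2·22 + 3   →  a_3 = 2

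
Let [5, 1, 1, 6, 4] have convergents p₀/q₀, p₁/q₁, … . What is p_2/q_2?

Using pₖ = aₖpₖ₋₁ + pₖ₋₂, qₖ = aₖqₖ₋₁ + qₖ₋₂ (with p₋₁=1, p₋₂=0, q₋₁=0, q₋₂=1):
  k=0: a=5, p=5, q=1
  k=1: a=1, p=6, q=1
  k=2: a=1, p=11, q=2

11/2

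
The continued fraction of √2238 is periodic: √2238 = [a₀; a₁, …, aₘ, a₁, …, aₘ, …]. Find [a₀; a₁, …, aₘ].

a₀ = ⌊√2238⌋ = 47.
With m₀=0, d₀=1 and mₖ₊₁ = dₖaₖ − mₖ, dₖ₊₁ = (n − mₖ₊₁²)/dₖ, aₖ₊₁ = ⌊(a₀+mₖ₊₁)/dₖ₊₁⌋:
  k=1: m=47, d=29, a=3
  k=2: m=40, d=22, a=3
  k=3: m=26, d=71, a=1
  k=4: m=45, d=3, a=30
  k=5: m=45, d=71, a=1
  k=6: m=26, d=22, a=3
  k=7: m=40, d=29, a=3
  k=8: m=47, d=1, a=94
d=1 and a=2a₀=94 at k=8, so the next step gives (m, d) = (47, 29) again — its k=1 value — and the period has length 8.

[47; 3, 3, 1, 30, 1, 3, 3, 94]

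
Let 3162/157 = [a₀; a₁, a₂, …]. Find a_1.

7

3162 = 20·157 + 22   →  a_0 = 20
157 = 7·22 + 3   →  a_1 = 7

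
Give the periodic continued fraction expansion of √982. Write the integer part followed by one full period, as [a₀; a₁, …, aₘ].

a₀ = ⌊√982⌋ = 31.
With m₀=0, d₀=1 and mₖ₊₁ = dₖaₖ − mₖ, dₖ₊₁ = (n − mₖ₊₁²)/dₖ, aₖ₊₁ = ⌊(a₀+mₖ₊₁)/dₖ₊₁⌋:
  k=1: m=31, d=21, a=2
  k=2: m=11, d=41, a=1
  k=3: m=30, d=2, a=30
  k=4: m=30, d=41, a=1
  k=5: m=11, d=21, a=2
  k=6: m=31, d=1, a=62
d=1 and a=2a₀=62 at k=6, so the next step gives (m, d) = (31, 21) again — its k=1 value — and the period has length 6.

[31; 2, 1, 30, 1, 2, 62]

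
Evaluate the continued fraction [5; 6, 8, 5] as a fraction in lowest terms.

1296/251

Using pₖ = aₖpₖ₋₁ + pₖ₋₂ and qₖ = aₖqₖ₋₁ + qₖ₋₂:
  k=0: a=5, p=5, q=1
  k=1: a=6, p=31, q=6
  k=2: a=8, p=253, q=49
  k=3: a=5, p=1296, q=251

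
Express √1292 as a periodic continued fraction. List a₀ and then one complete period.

[35; 1, 16, 1, 70]

a₀ = ⌊√1292⌋ = 35.
With m₀=0, d₀=1 and mₖ₊₁ = dₖaₖ − mₖ, dₖ₊₁ = (n − mₖ₊₁²)/dₖ, aₖ₊₁ = ⌊(a₀+mₖ₊₁)/dₖ₊₁⌋:
  k=1: m=35, d=67, a=1
  k=2: m=32, d=4, a=16
  k=3: m=32, d=67, a=1
  k=4: m=35, d=1, a=70
d=1 and a=2a₀=70 at k=4, so the next step gives (m, d) = (35, 67) again — its k=1 value — and the period has length 4.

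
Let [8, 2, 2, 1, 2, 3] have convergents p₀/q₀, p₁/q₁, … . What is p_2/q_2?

42/5

Using pₖ = aₖpₖ₋₁ + pₖ₋₂, qₖ = aₖqₖ₋₁ + qₖ₋₂ (with p₋₁=1, p₋₂=0, q₋₁=0, q₋₂=1):
  k=0: a=8, p=8, q=1
  k=1: a=2, p=17, q=2
  k=2: a=2, p=42, q=5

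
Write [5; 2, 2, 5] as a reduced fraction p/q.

146/27

Fold from the inside: start with 5/1.
  2 + 1/5 = 11/5
  2 + 5/11 = 27/11
  5 + 11/27 = 146/27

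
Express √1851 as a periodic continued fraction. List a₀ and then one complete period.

[43; 43, 86]

a₀ = ⌊√1851⌋ = 43.
With m₀=0, d₀=1 and mₖ₊₁ = dₖaₖ − mₖ, dₖ₊₁ = (n − mₖ₊₁²)/dₖ, aₖ₊₁ = ⌊(a₀+mₖ₊₁)/dₖ₊₁⌋:
  k=1: m=43, d=2, a=43
  k=2: m=43, d=1, a=86
d=1 and a=2a₀=86 at k=2, so the next step gives (m, d) = (43, 2) again — its k=1 value — and the period has length 2.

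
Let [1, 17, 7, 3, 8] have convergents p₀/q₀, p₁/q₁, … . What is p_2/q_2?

Using pₖ = aₖpₖ₋₁ + pₖ₋₂, qₖ = aₖqₖ₋₁ + qₖ₋₂ (with p₋₁=1, p₋₂=0, q₋₁=0, q₋₂=1):
  k=0: a=1, p=1, q=1
  k=1: a=17, p=18, q=17
  k=2: a=7, p=127, q=120

127/120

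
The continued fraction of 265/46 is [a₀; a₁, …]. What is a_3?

265 = 5·46 + 35   →  a_0 = 5
46 = 1·35 + 11   →  a_1 = 1
35 = 3·11 + 2   →  a_2 = 3
11 = 5·2 + 1   →  a_3 = 5

5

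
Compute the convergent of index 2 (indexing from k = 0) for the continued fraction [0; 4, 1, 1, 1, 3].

1/5

Using pₖ = aₖpₖ₋₁ + pₖ₋₂, qₖ = aₖqₖ₋₁ + qₖ₋₂ (with p₋₁=1, p₋₂=0, q₋₁=0, q₋₂=1):
  k=0: a=0, p=0, q=1
  k=1: a=4, p=1, q=4
  k=2: a=1, p=1, q=5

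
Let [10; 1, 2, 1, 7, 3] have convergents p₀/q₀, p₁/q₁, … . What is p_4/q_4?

333/31

Using pₖ = aₖpₖ₋₁ + pₖ₋₂, qₖ = aₖqₖ₋₁ + qₖ₋₂ (with p₋₁=1, p₋₂=0, q₋₁=0, q₋₂=1):
  k=0: a=10, p=10, q=1
  k=1: a=1, p=11, q=1
  k=2: a=2, p=32, q=3
  k=3: a=1, p=43, q=4
  k=4: a=7, p=333, q=31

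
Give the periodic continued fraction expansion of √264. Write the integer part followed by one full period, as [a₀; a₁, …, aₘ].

a₀ = ⌊√264⌋ = 16.
With m₀=0, d₀=1 and mₖ₊₁ = dₖaₖ − mₖ, dₖ₊₁ = (n − mₖ₊₁²)/dₖ, aₖ₊₁ = ⌊(a₀+mₖ₊₁)/dₖ₊₁⌋:
  k=1: m=16, d=8, a=4
  k=2: m=16, d=1, a=32
d=1 and a=2a₀=32 at k=2, so the next step gives (m, d) = (16, 8) again — its k=1 value — and the period has length 2.

[16; 4, 32]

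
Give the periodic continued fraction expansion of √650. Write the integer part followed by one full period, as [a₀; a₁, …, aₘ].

a₀ = ⌊√650⌋ = 25.
With m₀=0, d₀=1 and mₖ₊₁ = dₖaₖ − mₖ, dₖ₊₁ = (n − mₖ₊₁²)/dₖ, aₖ₊₁ = ⌊(a₀+mₖ₊₁)/dₖ₊₁⌋:
  k=1: m=25, d=25, a=2
  k=2: m=25, d=1, a=50
d=1 and a=2a₀=50 at k=2, so the next step gives (m, d) = (25, 25) again — its k=1 value — and the period has length 2.

[25; 2, 50]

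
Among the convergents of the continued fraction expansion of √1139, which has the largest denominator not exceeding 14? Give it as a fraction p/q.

√1139 = [33; 1, 2, 1, 66, …] (period length 4).
Convergents:
  p_0/q_0 = 33/1
  p_1/q_1 = 34/1
  p_2/q_2 = 101/3
  p_3/q_3 = 135/4
  p_4/q_4 = 9011/267
q_3 = 4 ≤ 14 < 267 = q_4, so the answer is 135/4.

135/4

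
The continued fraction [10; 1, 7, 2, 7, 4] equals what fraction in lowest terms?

5713/525

Fold from the inside: start with 4/1.
  7 + 1/4 = 29/4
  2 + 4/29 = 62/29
  7 + 29/62 = 463/62
  1 + 62/463 = 525/463
  10 + 463/525 = 5713/525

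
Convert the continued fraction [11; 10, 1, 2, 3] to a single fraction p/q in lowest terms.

1187/107

Fold from the inside: start with 3/1.
  2 + 1/3 = 7/3
  1 + 3/7 = 10/7
  10 + 7/10 = 107/10
  11 + 10/107 = 1187/107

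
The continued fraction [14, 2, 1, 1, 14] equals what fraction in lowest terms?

Using pₖ = aₖpₖ₋₁ + pₖ₋₂ and qₖ = aₖqₖ₋₁ + qₖ₋₂:
  k=0: a=14, p=14, q=1
  k=1: a=2, p=29, q=2
  k=2: a=1, p=43, q=3
  k=3: a=1, p=72, q=5
  k=4: a=14, p=1051, q=73

1051/73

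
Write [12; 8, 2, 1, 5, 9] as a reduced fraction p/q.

Fold from the inside: start with 9/1.
  5 + 1/9 = 46/9
  1 + 9/46 = 55/46
  2 + 46/55 = 156/55
  8 + 55/156 = 1303/156
  12 + 156/1303 = 15792/1303

15792/1303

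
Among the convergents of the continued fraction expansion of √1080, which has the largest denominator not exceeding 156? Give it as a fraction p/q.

4568/139

√1080 = [32; 1, 6, 3, 6, 1, 64, …] (period length 6).
Convergents:
  p_0/q_0 = 32/1
  p_1/q_1 = 33/1
  p_2/q_2 = 230/7
  p_3/q_3 = 723/22
  p_4/q_4 = 4568/139
  p_5/q_5 = 5291/161
q_4 = 139 ≤ 156 < 161 = q_5, so the answer is 4568/139.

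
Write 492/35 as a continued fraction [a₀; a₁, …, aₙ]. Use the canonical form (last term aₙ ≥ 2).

492 = 14×35 + 2
35 = 17×2 + 1
2 = 2×1 + 0  (stop)
So 492/35 = [14; 17, 2].

[14; 17, 2]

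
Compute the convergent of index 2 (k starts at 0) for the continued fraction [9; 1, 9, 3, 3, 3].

Using pₖ = aₖpₖ₋₁ + pₖ₋₂, qₖ = aₖqₖ₋₁ + qₖ₋₂ (with p₋₁=1, p₋₂=0, q₋₁=0, q₋₂=1):
  k=0: a=9, p=9, q=1
  k=1: a=1, p=10, q=1
  k=2: a=9, p=99, q=10

99/10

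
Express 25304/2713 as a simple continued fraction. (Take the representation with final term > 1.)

[9; 3, 17, 17, 3]

25304 = 9·2713 + 887
2713 = 3·887 + 52
887 = 17·52 + 3
52 = 17·3 + 1
3 = 3·1 + 0  (stop)
So 25304/2713 = [9; 3, 17, 17, 3].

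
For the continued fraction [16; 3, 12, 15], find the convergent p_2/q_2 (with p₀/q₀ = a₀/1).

Using pₖ = aₖpₖ₋₁ + pₖ₋₂, qₖ = aₖqₖ₋₁ + qₖ₋₂ (with p₋₁=1, p₋₂=0, q₋₁=0, q₋₂=1):
  k=0: a=16, p=16, q=1
  k=1: a=3, p=49, q=3
  k=2: a=12, p=604, q=37

604/37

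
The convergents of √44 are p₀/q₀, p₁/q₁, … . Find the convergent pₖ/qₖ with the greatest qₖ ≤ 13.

73/11

√44 = [6; 1, 1, 1, 2, 1, 1, 1, 12, …] (period length 8).
Convergents:
  p_0/q_0 = 6/1
  p_1/q_1 = 7/1
  p_2/q_2 = 13/2
  p_3/q_3 = 20/3
  p_4/q_4 = 53/8
  p_5/q_5 = 73/11
  p_6/q_6 = 126/19
q_5 = 11 ≤ 13 < 19 = q_6, so the answer is 73/11.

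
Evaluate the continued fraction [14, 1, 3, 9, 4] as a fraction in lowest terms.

Fold from the inside: start with 4/1.
  9 + 1/4 = 37/4
  3 + 4/37 = 115/37
  1 + 37/115 = 152/115
  14 + 115/152 = 2243/152

2243/152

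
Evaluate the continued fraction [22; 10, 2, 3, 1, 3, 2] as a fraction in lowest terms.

Using pₖ = aₖpₖ₋₁ + pₖ₋₂ and qₖ = aₖqₖ₋₁ + qₖ₋₂:
  k=0: a=22, p=22, q=1
  k=1: a=10, p=221, q=10
  k=2: a=2, p=464, q=21
  k=3: a=3, p=1613, q=73
  k=4: a=1, p=2077, q=94
  k=5: a=3, p=7844, q=355
  k=6: a=2, p=17765, q=804

17765/804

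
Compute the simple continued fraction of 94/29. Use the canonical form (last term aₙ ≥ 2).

[3; 4, 7]

94 = 3·29 + 7
29 = 4·7 + 1
7 = 7·1 + 0  (stop)
So 94/29 = [3; 4, 7].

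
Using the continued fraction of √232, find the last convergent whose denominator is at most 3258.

√232 = [15; 4, 3, 7, 3, 4, 30, …] (period length 6).
Convergents:
  p_0/q_0 = 15/1
  p_1/q_1 = 61/4
  p_2/q_2 = 198/13
  p_3/q_3 = 1447/95
  p_4/q_4 = 4539/298
  p_5/q_5 = 19603/1287
  p_6/q_6 = 592629/38908
q_5 = 1287 ≤ 3258 < 38908 = q_6, so the answer is 19603/1287.

19603/1287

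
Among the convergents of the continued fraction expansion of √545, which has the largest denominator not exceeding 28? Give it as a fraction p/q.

607/26

√545 = [23; 2, 1, 8, 1, 2, 46, …] (period length 6).
Convergents:
  p_0/q_0 = 23/1
  p_1/q_1 = 47/2
  p_2/q_2 = 70/3
  p_3/q_3 = 607/26
  p_4/q_4 = 677/29
q_3 = 26 ≤ 28 < 29 = q_4, so the answer is 607/26.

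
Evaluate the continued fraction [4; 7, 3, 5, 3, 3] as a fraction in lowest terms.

5113/1236

Fold from the inside: start with 3/1.
  3 + 1/3 = 10/3
  5 + 3/10 = 53/10
  3 + 10/53 = 169/53
  7 + 53/169 = 1236/169
  4 + 169/1236 = 5113/1236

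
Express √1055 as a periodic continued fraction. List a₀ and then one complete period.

a₀ = ⌊√1055⌋ = 32.
With m₀=0, d₀=1 and mₖ₊₁ = dₖaₖ − mₖ, dₖ₊₁ = (n − mₖ₊₁²)/dₖ, aₖ₊₁ = ⌊(a₀+mₖ₊₁)/dₖ₊₁⌋:
  k=1: m=32, d=31, a=2
  k=2: m=30, d=5, a=12
  k=3: m=30, d=31, a=2
  k=4: m=32, d=1, a=64
d=1 and a=2a₀=64 at k=4, so the next step gives (m, d) = (32, 31) again — its k=1 value — and the period has length 4.

[32; 2, 12, 2, 64]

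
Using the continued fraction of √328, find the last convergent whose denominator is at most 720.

√328 = [18; 9, 36, …] (period length 2).
Convergents:
  p_0/q_0 = 18/1
  p_1/q_1 = 163/9
  p_2/q_2 = 5886/325
  p_3/q_3 = 53137/2934
q_2 = 325 ≤ 720 < 2934 = q_3, so the answer is 5886/325.

5886/325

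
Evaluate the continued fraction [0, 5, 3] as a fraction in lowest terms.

3/16

Using pₖ = aₖpₖ₋₁ + pₖ₋₂ and qₖ = aₖqₖ₋₁ + qₖ₋₂:
  k=0: a=0, p=0, q=1
  k=1: a=5, p=1, q=5
  k=2: a=3, p=3, q=16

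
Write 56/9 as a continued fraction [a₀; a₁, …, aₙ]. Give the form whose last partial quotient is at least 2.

56 = 6·9 + 2
9 = 4·2 + 1
2 = 2·1 + 0  (stop)
So 56/9 = [6; 4, 2].

[6; 4, 2]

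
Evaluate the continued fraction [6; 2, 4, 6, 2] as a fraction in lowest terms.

Using pₖ = aₖpₖ₋₁ + pₖ₋₂ and qₖ = aₖqₖ₋₁ + qₖ₋₂:
  k=0: a=6, p=6, q=1
  k=1: a=2, p=13, q=2
  k=2: a=4, p=58, q=9
  k=3: a=6, p=361, q=56
  k=4: a=2, p=780, q=121

780/121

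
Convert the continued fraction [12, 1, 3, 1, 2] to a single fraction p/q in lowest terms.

179/14

Using pₖ = aₖpₖ₋₁ + pₖ₋₂ and qₖ = aₖqₖ₋₁ + qₖ₋₂:
  k=0: a=12, p=12, q=1
  k=1: a=1, p=13, q=1
  k=2: a=3, p=51, q=4
  k=3: a=1, p=64, q=5
  k=4: a=2, p=179, q=14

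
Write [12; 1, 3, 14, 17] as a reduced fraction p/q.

12410/973

Using pₖ = aₖpₖ₋₁ + pₖ₋₂ and qₖ = aₖqₖ₋₁ + qₖ₋₂:
  k=0: a=12, p=12, q=1
  k=1: a=1, p=13, q=1
  k=2: a=3, p=51, q=4
  k=3: a=14, p=727, q=57
  k=4: a=17, p=12410, q=973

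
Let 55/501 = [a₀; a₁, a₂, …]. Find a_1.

9

55 = 0·501 + 55   →  a_0 = 0
501 = 9·55 + 6   →  a_1 = 9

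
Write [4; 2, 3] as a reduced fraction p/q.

31/7

Using pₖ = aₖpₖ₋₁ + pₖ₋₂ and qₖ = aₖqₖ₋₁ + qₖ₋₂:
  k=0: a=4, p=4, q=1
  k=1: a=2, p=9, q=2
  k=2: a=3, p=31, q=7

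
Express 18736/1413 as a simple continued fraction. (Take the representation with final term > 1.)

[13; 3, 1, 5, 1, 2, 18]

18736 = 13×1413 + 367
1413 = 3×367 + 312
367 = 1×312 + 55
312 = 5×55 + 37
55 = 1×37 + 18
37 = 2×18 + 1
18 = 18×1 + 0  (stop)
So 18736/1413 = [13; 3, 1, 5, 1, 2, 18].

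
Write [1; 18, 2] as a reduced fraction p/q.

39/37

Fold from the inside: start with 2/1.
  18 + 1/2 = 37/2
  1 + 2/37 = 39/37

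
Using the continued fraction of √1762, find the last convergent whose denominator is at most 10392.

√1762 = [41; 1, 40, 1, 82, …] (period length 4).
Convergents:
  p_0/q_0 = 41/1
  p_1/q_1 = 42/1
  p_2/q_2 = 1721/41
  p_3/q_3 = 1763/42
  p_4/q_4 = 146287/3485
  p_5/q_5 = 148050/3527
  p_6/q_6 = 6068287/144565
q_5 = 3527 ≤ 10392 < 144565 = q_6, so the answer is 148050/3527.

148050/3527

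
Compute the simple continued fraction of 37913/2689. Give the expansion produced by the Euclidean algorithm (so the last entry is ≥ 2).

37913 = 14·2689 + 267
2689 = 10·267 + 19
267 = 14·19 + 1
19 = 19·1 + 0  (stop)
So 37913/2689 = [14; 10, 14, 19].

[14; 10, 14, 19]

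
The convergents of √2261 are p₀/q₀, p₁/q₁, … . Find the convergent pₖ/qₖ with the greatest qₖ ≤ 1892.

89917/1891

√2261 = [47; 1, 1, 4, 1, 1, 94, …] (period length 6).
Convergents:
  p_0/q_0 = 47/1
  p_1/q_1 = 48/1
  p_2/q_2 = 95/2
  p_3/q_3 = 428/9
  p_4/q_4 = 523/11
  p_5/q_5 = 951/20
  p_6/q_6 = 89917/1891
  p_7/q_7 = 90868/1911
q_6 = 1891 ≤ 1892 < 1911 = q_7, so the answer is 89917/1891.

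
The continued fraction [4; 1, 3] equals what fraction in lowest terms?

Using pₖ = aₖpₖ₋₁ + pₖ₋₂ and qₖ = aₖqₖ₋₁ + qₖ₋₂:
  k=0: a=4, p=4, q=1
  k=1: a=1, p=5, q=1
  k=2: a=3, p=19, q=4

19/4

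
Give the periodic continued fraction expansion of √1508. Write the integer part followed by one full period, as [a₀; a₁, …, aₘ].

a₀ = ⌊√1508⌋ = 38.
With m₀=0, d₀=1 and mₖ₊₁ = dₖaₖ − mₖ, dₖ₊₁ = (n − mₖ₊₁²)/dₖ, aₖ₊₁ = ⌊(a₀+mₖ₊₁)/dₖ₊₁⌋:
  k=1: m=38, d=64, a=1
  k=2: m=26, d=13, a=4
  k=3: m=26, d=64, a=1
  k=4: m=38, d=1, a=76
d=1 and a=2a₀=76 at k=4, so the next step gives (m, d) = (38, 64) again — its k=1 value — and the period has length 4.

[38; 1, 4, 1, 76]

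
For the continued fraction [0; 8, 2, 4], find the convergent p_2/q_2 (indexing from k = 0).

Using pₖ = aₖpₖ₋₁ + pₖ₋₂, qₖ = aₖqₖ₋₁ + qₖ₋₂ (with p₋₁=1, p₋₂=0, q₋₁=0, q₋₂=1):
  k=0: a=0, p=0, q=1
  k=1: a=8, p=1, q=8
  k=2: a=2, p=2, q=17

2/17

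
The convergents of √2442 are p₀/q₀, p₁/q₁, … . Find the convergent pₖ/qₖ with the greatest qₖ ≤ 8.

√2442 = [49; 2, 2, 2, 98, …] (period length 4).
Convergents:
  p_0/q_0 = 49/1
  p_1/q_1 = 99/2
  p_2/q_2 = 247/5
  p_3/q_3 = 593/12
q_2 = 5 ≤ 8 < 12 = q_3, so the answer is 247/5.

247/5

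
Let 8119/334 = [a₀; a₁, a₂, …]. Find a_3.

8119 = 24·334 + 103   →  a_0 = 24
334 = 3·103 + 25   →  a_1 = 3
103 = 4·25 + 3   →  a_2 = 4
25 = 8·3 + 1   →  a_3 = 8

8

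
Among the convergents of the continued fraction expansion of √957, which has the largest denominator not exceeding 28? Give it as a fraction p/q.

√957 = [30; 1, 14, 2, 14, 1, 60, …] (period length 6).
Convergents:
  p_0/q_0 = 30/1
  p_1/q_1 = 31/1
  p_2/q_2 = 464/15
  p_3/q_3 = 959/31
q_2 = 15 ≤ 28 < 31 = q_3, so the answer is 464/15.

464/15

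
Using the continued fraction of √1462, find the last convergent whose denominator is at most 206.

2753/72

√1462 = [38; 4, 4, 4, 76, …] (period length 4).
Convergents:
  p_0/q_0 = 38/1
  p_1/q_1 = 153/4
  p_2/q_2 = 650/17
  p_3/q_3 = 2753/72
  p_4/q_4 = 209878/5489
q_3 = 72 ≤ 206 < 5489 = q_4, so the answer is 2753/72.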